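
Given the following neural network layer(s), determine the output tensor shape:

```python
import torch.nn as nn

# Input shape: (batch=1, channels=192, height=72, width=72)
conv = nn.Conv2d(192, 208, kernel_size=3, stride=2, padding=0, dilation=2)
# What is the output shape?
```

Input: (1, 192, 72, 72) -> Output: (1, 208, 34, 34)

Answer: (1, 208, 34, 34)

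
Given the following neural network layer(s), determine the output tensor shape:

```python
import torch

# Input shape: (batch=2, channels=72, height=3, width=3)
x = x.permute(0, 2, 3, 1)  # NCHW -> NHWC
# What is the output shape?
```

Input: (2, 72, 3, 3) -> Output: (2, 3, 3, 72)

Answer: (2, 3, 3, 72)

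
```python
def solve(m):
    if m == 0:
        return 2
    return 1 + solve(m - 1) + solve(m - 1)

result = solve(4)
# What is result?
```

solve(m) = 1 + 2·solve(m-1), solve(0)=2. Closed form: (2+1)·2^4 - 1 = 47.

Answer: 47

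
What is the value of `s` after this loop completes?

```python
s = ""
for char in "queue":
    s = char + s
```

Reverse 'queue'
`s` takes the values: "" → "q" → "uq" → "euq" → "ueuq" → "eueuq"

Answer: "eueuq"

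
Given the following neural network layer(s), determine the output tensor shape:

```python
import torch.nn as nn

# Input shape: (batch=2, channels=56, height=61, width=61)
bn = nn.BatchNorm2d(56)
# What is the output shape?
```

Input: (2, 56, 61, 61) -> Output: (2, 56, 61, 61)

Answer: (2, 56, 61, 61)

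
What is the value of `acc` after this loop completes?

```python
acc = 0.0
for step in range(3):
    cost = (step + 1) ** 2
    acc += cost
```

Sum of squared losses 1² + 2² + ... + 3²
`acc` takes the values: 0.0 → 1.0 → 5.0 → 14.0

Answer: 14.0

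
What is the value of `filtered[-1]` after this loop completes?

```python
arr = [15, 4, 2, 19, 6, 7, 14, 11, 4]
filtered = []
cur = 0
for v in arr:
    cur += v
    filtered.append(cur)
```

Cumulative sum ends at 82
`filtered` takes the values: [] → [15] → [15, 19] → [15, 19, 21] → [15, 19, 21, 40] → [15, 19, 21, 40, 46] → [15, 19, 21, 40, 46, 53] → [15, 19, 21, 40, 46, 53, 67] → [15, 19, 21, 40, 46, 53, 67, 78] → [15, 19, 21, 40, 46, 53, 67, 78, 82]
So `filtered[-1]` = 82

Answer: 82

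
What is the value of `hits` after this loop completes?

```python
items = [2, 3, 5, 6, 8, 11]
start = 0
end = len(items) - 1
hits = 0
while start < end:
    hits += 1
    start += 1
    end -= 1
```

Iterations until pointers meet (list length 6)
`hits` takes the values: 0 → 1 → 2 → 3

Answer: 3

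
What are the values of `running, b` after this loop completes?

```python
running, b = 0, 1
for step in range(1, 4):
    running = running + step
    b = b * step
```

Sum and factorial of 1 to 3
`running, b` takes the values: (0, 1) → (1, 1) → (3, 1) → (3, 2) → (6, 2) → (6, 6)

Answer: 6, 6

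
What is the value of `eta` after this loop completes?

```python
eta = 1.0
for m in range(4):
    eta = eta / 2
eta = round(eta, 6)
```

Halving LR 4 times: 1 / 2^4
`eta` takes the values: 1.0 → 0.5 → 0.25 → 0.125 → 0.0625

Answer: 0.0625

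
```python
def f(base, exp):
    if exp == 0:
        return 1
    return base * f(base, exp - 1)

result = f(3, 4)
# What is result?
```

f(3, 4) = 3 * 3 * 3 * 3 = 81

Answer: 81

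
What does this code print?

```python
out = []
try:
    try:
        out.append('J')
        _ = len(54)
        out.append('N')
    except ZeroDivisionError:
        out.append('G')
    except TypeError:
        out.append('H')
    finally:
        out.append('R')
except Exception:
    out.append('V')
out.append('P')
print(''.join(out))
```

Execution trace: 'J' (inner try body) → 'H' (inner except TypeError) → 'R' (inner finally) → 'P' (after the try/except). Output: JHRP

Answer: JHRP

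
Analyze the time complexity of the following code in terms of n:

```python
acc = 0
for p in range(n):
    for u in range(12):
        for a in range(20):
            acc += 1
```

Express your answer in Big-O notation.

Each loop level contributes: n × 1 × 1. Multiplying the contributions gives O(n).

Answer: O(n)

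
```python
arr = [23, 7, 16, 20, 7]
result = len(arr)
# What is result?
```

Trace:
`arr = [23, 7, 16, 20, 7]` → arr = [23, 7, 16, 20, 7]
`result = len(arr)` → result = 5
So result = 5

Answer: 5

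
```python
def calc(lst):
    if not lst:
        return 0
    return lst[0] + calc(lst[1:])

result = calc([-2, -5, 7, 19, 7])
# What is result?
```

(-2) + (-5) + 7 + 19 + 7 + 0 = 26

Answer: 26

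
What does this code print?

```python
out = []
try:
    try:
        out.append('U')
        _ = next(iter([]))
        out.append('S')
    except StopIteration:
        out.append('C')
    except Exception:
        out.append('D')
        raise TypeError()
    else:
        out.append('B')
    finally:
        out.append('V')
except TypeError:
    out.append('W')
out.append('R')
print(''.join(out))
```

Execution trace: 'U' (inner try body) → 'C' (inner except StopIteration) → 'V' (inner finally) → 'R' (after the try/except). Output: UCVR

Answer: UCVR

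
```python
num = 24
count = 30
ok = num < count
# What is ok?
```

Trace:
`num = 24` → num = 24
`count = 30` → count = 30
`ok = num < count` → ok = True
So ok = True

Answer: True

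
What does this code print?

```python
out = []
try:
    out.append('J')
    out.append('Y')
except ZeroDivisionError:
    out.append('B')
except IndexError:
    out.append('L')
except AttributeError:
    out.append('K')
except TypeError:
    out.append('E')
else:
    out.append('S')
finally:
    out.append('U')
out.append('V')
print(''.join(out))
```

Execution trace: 'J' (try body) → 'Y' (try body, no exception) → 'S' (else) → 'U' (finally) → 'V' (after the try/except). Output: JYSUV

Answer: JYSUV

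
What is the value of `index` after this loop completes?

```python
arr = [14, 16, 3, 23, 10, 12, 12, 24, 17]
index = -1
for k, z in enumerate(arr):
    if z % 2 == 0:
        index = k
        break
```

First even number index in [14, 16, 3, 23, 10, 12, 12, 24, 17]
`index` takes the values: -1 → 0

Answer: 0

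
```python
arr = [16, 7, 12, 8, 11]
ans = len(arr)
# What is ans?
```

Trace:
`arr = [16, 7, 12, 8, 11]` → arr = [16, 7, 12, 8, 11]
`ans = len(arr)` → ans = 5
So ans = 5

Answer: 5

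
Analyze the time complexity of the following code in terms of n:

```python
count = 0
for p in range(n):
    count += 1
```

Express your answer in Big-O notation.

Each loop level contributes: n. Multiplying the contributions gives O(n).

Answer: O(n)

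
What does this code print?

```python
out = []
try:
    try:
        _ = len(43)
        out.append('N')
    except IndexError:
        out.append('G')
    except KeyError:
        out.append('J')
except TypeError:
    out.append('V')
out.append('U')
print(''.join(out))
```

Execution trace: 'V' (outer except TypeError) → 'U' (after the try/except). Output: VU

Answer: VU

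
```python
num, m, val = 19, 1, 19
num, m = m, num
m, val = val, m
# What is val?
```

Trace:
`num, m, val = 19, 1, 19` → num = 19; m = 1; val = 19
`num, m = m, num` → num = 1; m = 19
`m, val = val, m` → m = 19; val = 19
So val = 19

Answer: 19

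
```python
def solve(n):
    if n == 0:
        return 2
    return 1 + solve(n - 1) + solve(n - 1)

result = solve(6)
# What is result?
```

solve(n) = 1 + 2·solve(n-1), solve(0)=2. Closed form: (2+1)·2^6 - 1 = 191.

Answer: 191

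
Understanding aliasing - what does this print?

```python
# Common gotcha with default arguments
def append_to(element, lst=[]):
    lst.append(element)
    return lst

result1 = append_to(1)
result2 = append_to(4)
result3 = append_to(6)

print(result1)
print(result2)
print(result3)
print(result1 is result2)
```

Key concept: mutable default argument gotcha.
Step by step:
`result1 = append_to(1)` → result1 = [1]
`result2 = append_to(4)` → result1 = [1, 4] (same object as result2); result2 = [1, 4] (same object as result1)
`result3 = append_to(6)` → result1 = [1, 4, 6] (same object as result2, result3); result2 = [1, 4, 6] (same object as result1, result3); result3 = [1, 4, 6] (same object as result1, result2)
`print(result1)` → prints [1, 4, 6]
`print(result2)` → prints [1, 4, 6]
`print(result3)` → prints [1, 4, 6]
`print(result1 is result2)` → prints True

Answer:
[1, 4, 6]
[1, 4, 6]
[1, 4, 6]
True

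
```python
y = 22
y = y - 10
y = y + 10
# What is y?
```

Trace:
`y = 22` → y = 22
`y = y - 10` → y = 12
`y = y + 10` → y = 22
So y = 22

Answer: 22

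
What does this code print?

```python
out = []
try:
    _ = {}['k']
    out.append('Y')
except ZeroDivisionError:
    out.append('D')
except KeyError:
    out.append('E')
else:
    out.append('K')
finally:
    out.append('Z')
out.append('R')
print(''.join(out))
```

Execution trace: 'E' (except KeyError) → 'Z' (finally) → 'R' (after the try/except). Output: EZR

Answer: EZR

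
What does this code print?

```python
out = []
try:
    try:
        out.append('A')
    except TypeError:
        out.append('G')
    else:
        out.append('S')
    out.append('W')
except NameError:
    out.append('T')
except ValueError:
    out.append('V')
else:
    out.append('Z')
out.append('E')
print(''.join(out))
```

Execution trace: 'A' (inner try body, no exception) → 'S' (inner else) → 'W' (try body, no exception) → 'Z' (else) → 'E' (after the try/except). Output: ASWZE

Answer: ASWZE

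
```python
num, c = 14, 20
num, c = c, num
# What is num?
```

Trace:
`num, c = 14, 20` → num = 14; c = 20
`num, c = c, num` → num = 20; c = 14
So num = 20

Answer: 20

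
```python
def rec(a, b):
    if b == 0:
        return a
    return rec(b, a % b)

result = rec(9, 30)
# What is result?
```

rec(9, 30) -> rec(30, 9) -> rec(9, 3) -> rec(3, 0) -> 3

Answer: 3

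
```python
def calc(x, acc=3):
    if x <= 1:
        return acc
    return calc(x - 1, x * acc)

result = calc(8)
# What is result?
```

Accumulator trace (n, acc): (8, 3) -> (7, 24) -> (6, 168) -> (5, 1008) -> (4, 5040) -> (3, 20160) -> (2, 60480) -> (1, 120960) -> return 120960

Answer: 120960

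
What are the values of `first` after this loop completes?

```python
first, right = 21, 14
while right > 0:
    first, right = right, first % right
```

GCD of 21 and 14
`first` takes the values: 21 → 14 → 7

Answer: 7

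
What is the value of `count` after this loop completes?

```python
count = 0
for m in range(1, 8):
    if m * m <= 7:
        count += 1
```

Count numbers where m² ≤ 7
`count` takes the values: 0 → 1 → 2

Answer: 2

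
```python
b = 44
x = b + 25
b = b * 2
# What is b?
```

Trace:
`b = 44` → b = 44
`x = b + 25` → x = 69
`b = b * 2` → b = 88
So b = 88

Answer: 88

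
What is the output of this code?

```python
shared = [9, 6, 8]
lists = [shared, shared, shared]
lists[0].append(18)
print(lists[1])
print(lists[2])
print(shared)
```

Key concept: list of same reference.
Step by step:
`shared = [9, 6, 8]` → shared = [9, 6, 8]
`lists = [shared, shared, shared]` → lists = [[9, 6, 8], [9, 6, 8], [9, 6, 8]]
`lists[0].append(18)` → shared = [9, 6, 8, 18]; lists = [[9, 6, 8, 18], [9, 6, 8, 18], [9, 6, 8, 18]]
`print(lists[1])` → prints [9, 6, 8, 18]
`print(lists[2])` → prints [9, 6, 8, 18]
`print(shared)` → prints [9, 6, 8, 18]

Answer:
[9, 6, 8, 18]
[9, 6, 8, 18]
[9, 6, 8, 18]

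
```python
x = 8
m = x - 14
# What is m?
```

Trace:
`x = 8` → x = 8
`m = x - 14` → m = -6
So m = -6

Answer: -6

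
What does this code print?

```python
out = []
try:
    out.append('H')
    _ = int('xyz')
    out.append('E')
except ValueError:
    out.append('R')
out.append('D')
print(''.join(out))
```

Execution trace: 'H' (try body) → 'R' (except ValueError) → 'D' (after the try/except). Output: HRD

Answer: HRD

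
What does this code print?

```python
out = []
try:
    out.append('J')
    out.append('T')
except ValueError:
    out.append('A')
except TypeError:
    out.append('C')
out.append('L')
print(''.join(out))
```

Execution trace: 'J' (try body) → 'T' (try body, no exception) → 'L' (after the try/except). Output: JTL

Answer: JTL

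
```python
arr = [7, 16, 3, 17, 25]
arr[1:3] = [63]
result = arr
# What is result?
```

Trace:
`arr = [7, 16, 3, 17, 25]` → arr = [7, 16, 3, 17, 25]
`arr[1:3] = [63]` → arr = [7, 63, 17, 25]
`result = arr` → result = [7, 63, 17, 25]
So result = [7, 63, 17, 25]

Answer: [7, 63, 17, 25]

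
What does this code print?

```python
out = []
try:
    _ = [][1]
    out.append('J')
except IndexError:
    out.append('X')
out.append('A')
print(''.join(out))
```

Execution trace: 'X' (except IndexError) → 'A' (after the try/except). Output: XA

Answer: XA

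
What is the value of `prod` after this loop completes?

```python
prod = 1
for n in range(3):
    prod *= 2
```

2^3 = 8
`prod` takes the values: 1 → 2 → 4 → 8

Answer: 8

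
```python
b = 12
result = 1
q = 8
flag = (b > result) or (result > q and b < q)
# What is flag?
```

Trace:
`b = 12` → b = 12
`result = 1` → result = 1
`q = 8` → q = 8
`flag = (b > result) or (result > q and b < q)` → flag = True
So flag = True

Answer: True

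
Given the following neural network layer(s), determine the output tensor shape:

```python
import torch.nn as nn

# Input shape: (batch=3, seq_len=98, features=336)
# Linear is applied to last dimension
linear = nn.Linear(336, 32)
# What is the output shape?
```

Input: (3, 98, 336) -> Output: (3, 98, 32)

Answer: (3, 98, 32)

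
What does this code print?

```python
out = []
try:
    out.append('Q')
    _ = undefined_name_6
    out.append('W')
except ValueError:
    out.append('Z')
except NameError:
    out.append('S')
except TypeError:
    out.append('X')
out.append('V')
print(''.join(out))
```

Execution trace: 'Q' (try body) → 'S' (except NameError) → 'V' (after the try/except). Output: QSV

Answer: QSV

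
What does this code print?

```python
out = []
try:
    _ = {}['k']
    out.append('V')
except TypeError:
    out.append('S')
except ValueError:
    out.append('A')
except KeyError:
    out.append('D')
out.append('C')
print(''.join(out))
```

Execution trace: 'D' (except KeyError) → 'C' (after the try/except). Output: DC

Answer: DC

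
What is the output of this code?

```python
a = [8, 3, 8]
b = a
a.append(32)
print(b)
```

Key concept: basic list aliasing.
Step by step:
`a = [8, 3, 8]` → a = [8, 3, 8]
`b = a` → b = [8, 3, 8] (same object as a)
`a.append(32)` → a = [8, 3, 8, 32] (same object as b); b = [8, 3, 8, 32] (same object as a)
`print(b)` → prints [8, 3, 8, 32]

Answer: [8, 3, 8, 32]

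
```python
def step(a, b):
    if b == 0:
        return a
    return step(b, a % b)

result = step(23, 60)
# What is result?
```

step(23, 60) -> step(60, 23) -> step(23, 14) -> step(14, 9) -> step(9, 5) -> step(5, 4) -> step(4, 1) -> step(1, 0) -> 1

Answer: 1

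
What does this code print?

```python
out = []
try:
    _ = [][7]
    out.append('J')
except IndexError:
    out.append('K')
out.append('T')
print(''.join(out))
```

Execution trace: 'K' (except IndexError) → 'T' (after the try/except). Output: KT

Answer: KT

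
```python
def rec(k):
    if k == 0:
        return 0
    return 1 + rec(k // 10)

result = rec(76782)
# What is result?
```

Count of digits of 76782: 5

Answer: 5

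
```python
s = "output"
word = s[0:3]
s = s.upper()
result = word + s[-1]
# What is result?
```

Trace:
`s = "output"` → s = 'output'
`word = s[0:3]` → word = 'out'
`s = s.upper()` → s = 'OUTPUT'
`result = word + s[-1]` → result = 'outT'
So result = 'outT'

Answer: 'outT'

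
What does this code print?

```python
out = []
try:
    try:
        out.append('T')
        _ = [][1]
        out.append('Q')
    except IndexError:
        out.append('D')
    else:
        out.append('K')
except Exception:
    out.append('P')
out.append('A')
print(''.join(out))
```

Execution trace: 'T' (inner try body) → 'D' (inner except IndexError) → 'A' (after the try/except). Output: TDA

Answer: TDA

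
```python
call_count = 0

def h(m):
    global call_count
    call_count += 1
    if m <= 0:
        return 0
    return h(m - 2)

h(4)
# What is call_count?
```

Linear recursion stepping by 2: 3 calls from m=4 down to ≤0.

Answer: 3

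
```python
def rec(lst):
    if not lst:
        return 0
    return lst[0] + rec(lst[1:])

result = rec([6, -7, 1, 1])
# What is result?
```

6 + (-7) + 1 + 1 + 0 = 1

Answer: 1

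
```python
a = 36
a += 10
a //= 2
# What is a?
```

Trace:
`a = 36` → a = 36
`a += 10` → a = 46
`a //= 2` → a = 23
So a = 23

Answer: 23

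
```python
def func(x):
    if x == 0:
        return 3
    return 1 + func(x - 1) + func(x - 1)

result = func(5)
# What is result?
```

func(x) = 1 + 2·func(x-1), func(0)=3. Closed form: (3+1)·2^5 - 1 = 127.

Answer: 127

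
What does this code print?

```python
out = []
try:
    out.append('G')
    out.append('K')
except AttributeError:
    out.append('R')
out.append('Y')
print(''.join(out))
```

Execution trace: 'G' (try body) → 'K' (try body, no exception) → 'Y' (after the try/except). Output: GKY

Answer: GKY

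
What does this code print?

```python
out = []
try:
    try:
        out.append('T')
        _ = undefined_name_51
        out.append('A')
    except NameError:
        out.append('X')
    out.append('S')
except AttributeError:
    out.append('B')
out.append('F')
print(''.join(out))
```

Execution trace: 'T' (inner try body) → 'X' (inner except NameError) → 'S' (try body, no exception) → 'F' (after the try/except). Output: TXSF

Answer: TXSF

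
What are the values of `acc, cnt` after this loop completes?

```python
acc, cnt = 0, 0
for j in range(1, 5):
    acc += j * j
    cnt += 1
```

Sum of squares and count
`acc, cnt` takes the values: (0, 0) → (1, 0) → (1, 1) → (5, 1) → (5, 2) → (14, 2) → (14, 3) → (30, 3) → (30, 4)

Answer: 30, 4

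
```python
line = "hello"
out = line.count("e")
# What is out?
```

Trace:
`line = "hello"` → line = 'hello'
`out = line.count("e")` → out = 1
So out = 1

Answer: 1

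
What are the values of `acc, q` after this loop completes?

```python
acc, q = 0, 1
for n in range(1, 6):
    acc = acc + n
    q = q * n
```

Sum and factorial of 1 to 5
`acc, q` takes the values: (0, 1) → (1, 1) → (3, 1) → (3, 2) → (6, 2) → (6, 6) → (10, 6) → (10, 24) → (15, 24) → (15, 120)

Answer: 15, 120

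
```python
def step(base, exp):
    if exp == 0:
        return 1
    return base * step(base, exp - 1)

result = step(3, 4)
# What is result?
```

step(3, 4) = 3 * 3 * 3 * 3 = 81

Answer: 81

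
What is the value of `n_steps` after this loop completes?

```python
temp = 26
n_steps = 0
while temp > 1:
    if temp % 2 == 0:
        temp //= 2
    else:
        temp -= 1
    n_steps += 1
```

Steps to reduce 26 to 1
`n_steps` takes the values: 0 → 1 → 2 → 3 → 4 → 5 → 6

Answer: 6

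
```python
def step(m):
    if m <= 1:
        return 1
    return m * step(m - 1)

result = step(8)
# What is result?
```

step(8) = 8 * 7 * 6 * 5 * 4 * 3 * 2 * 1 = 40320

Answer: 40320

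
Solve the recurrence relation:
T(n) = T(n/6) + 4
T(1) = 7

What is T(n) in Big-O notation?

Each step divides n by 6 and adds 4. After log_6(n) steps we reach T(1)=7. So T(n) = 4·log_6(n) + 7 = O(log n).

Answer: O(log n)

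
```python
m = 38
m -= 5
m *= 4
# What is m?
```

Trace:
`m = 38` → m = 38
`m -= 5` → m = 33
`m *= 4` → m = 132
So m = 132

Answer: 132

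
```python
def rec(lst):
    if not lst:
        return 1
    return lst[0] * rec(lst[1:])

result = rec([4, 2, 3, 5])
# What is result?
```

Product over [4, 2, 3, 5] = 4 * 2 * 3 * 5 = 120

Answer: 120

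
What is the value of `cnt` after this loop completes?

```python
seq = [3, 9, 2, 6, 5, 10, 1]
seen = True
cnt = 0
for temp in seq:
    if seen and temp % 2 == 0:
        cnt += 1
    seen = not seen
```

Count even values at even positions
`cnt` takes the values: 0 → 1

Answer: 1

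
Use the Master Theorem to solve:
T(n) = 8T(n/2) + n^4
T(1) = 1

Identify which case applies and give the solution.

a=8, b=2, f(n)=n^4. log_2(8) = 3. Since c=4 > 3 and the regularity condition holds (8(n/2)^4 = (8/2^4)n^4 with 8/2^4 < 1), Case 3 applies: T(n) = Θ(f(n)) = O(n^4).

Answer: O(n^4) - Case 3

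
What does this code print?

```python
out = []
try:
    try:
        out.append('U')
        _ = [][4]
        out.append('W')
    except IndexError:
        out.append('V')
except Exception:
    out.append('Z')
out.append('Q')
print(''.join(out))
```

Execution trace: 'U' (inner try body) → 'V' (inner except IndexError) → 'Q' (after the try/except). Output: UVQ

Answer: UVQ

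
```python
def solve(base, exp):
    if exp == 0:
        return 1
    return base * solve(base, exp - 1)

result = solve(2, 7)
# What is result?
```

solve(2, 7) = 2 * 2 * 2 * 2 * 2 * 2 * 2 = 128

Answer: 128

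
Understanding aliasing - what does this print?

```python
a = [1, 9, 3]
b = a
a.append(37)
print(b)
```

Key concept: basic list aliasing.
Step by step:
`a = [1, 9, 3]` → a = [1, 9, 3]
`b = a` → b = [1, 9, 3] (same object as a)
`a.append(37)` → a = [1, 9, 3, 37] (same object as b); b = [1, 9, 3, 37] (same object as a)
`print(b)` → prints [1, 9, 3, 37]

Answer: [1, 9, 3, 37]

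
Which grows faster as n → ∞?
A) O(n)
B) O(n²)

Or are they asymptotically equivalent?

O(n) vs O(n²): Higher order terms dominate.

Answer: B) O(n²) grows faster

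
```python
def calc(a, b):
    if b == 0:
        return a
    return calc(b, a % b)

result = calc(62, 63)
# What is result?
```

calc(62, 63) -> calc(63, 62) -> calc(62, 1) -> calc(1, 0) -> 1

Answer: 1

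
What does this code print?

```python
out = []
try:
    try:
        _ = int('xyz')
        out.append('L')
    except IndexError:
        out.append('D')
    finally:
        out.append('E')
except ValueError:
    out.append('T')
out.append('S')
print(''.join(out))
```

Execution trace: 'E' (finally) → 'T' (outer except ValueError) → 'S' (after the try/except). Output: ETS

Answer: ETS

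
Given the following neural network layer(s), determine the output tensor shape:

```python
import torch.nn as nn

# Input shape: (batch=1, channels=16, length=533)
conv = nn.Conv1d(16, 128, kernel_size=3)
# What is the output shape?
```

Input: (1, 16, 533) -> Output: (1, 128, 531)

Answer: (1, 128, 531)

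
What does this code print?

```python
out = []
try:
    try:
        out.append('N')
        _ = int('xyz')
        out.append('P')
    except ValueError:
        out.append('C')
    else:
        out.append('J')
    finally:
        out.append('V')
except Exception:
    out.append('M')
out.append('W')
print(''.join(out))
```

Execution trace: 'N' (inner try body) → 'C' (inner except ValueError) → 'V' (inner finally) → 'W' (after the try/except). Output: NCVW

Answer: NCVW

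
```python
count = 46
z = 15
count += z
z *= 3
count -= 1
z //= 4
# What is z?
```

Trace:
`count = 46` → count = 46
`z = 15` → z = 15
`count += z` → count = 61
`z *= 3` → z = 45
`count -= 1` → count = 60
`z //= 4` → z = 11
So z = 11

Answer: 11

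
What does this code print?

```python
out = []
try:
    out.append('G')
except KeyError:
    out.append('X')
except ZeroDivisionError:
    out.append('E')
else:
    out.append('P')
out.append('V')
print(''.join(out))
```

Execution trace: 'G' (try body, no exception) → 'P' (else) → 'V' (after the try/except). Output: GPV

Answer: GPV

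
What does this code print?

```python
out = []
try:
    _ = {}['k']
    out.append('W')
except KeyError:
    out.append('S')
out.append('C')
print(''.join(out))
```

Execution trace: 'S' (except KeyError) → 'C' (after the try/except). Output: SC

Answer: SC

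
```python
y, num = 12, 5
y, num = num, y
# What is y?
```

Trace:
`y, num = 12, 5` → y = 12; num = 5
`y, num = num, y` → y = 5; num = 12
So y = 5

Answer: 5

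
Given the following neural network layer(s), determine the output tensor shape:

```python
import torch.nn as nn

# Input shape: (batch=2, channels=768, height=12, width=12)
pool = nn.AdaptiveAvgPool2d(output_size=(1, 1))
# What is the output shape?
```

Input: (2, 768, 12, 12) -> Output: (2, 768, 1, 1)

Answer: (2, 768, 1, 1)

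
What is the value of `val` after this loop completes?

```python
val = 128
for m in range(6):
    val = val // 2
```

Halve 6 times: 128 // 2^6 = 2
`val` takes the values: 128 → 64 → 32 → 16 → 8 → 4 → 2

Answer: 2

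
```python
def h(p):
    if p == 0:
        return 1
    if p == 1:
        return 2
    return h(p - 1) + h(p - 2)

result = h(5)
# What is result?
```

Build up from base cases: h(0)=1, h(1)=2, h(2)=3, h(3)=5, h(4)=8, h(5)=13

Answer: 13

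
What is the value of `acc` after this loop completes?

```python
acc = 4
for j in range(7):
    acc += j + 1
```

Start at 4, add 1 to 7 = 32
`acc` takes the values: 4 → 5 → 7 → 10 → 14 → 19 → 25 → 32

Answer: 32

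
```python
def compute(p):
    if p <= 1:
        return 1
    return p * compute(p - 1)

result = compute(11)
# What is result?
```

compute(11) = 11 * 10 * 9 * 8 * 7 * 6 * 5 * 4 * 3 * 2 * 1 = 39916800

Answer: 39916800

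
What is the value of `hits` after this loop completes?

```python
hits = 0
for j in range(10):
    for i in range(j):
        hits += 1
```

Triangle number: 0+1+2+...+9
`hits` takes the values: 0 → 1 → 2 → 3 → 4 → 5 → 6 → 7 → 8 → 9 → 10 → 11 → 12 → 13 → 14 → 15 → 16 → 17 → 18 → 19 → 20 → 21 → 22 → 23 → 24 → 25 → 26 → 27 → 28 → 29 → … → 41 → 42 → 43 → 44 → 45

Answer: 45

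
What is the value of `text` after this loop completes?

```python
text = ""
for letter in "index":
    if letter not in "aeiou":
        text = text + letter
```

Remove vowels from 'index'
`text` takes the values: "" → "n" → "nd" → "ndx"

Answer: "ndx"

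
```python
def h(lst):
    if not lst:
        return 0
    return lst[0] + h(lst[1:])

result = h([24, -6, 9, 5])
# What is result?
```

24 + (-6) + 9 + 5 + 0 = 32

Answer: 32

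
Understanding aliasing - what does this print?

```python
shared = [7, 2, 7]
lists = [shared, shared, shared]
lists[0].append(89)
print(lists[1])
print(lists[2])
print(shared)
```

Key concept: list of same reference.
Step by step:
`shared = [7, 2, 7]` → shared = [7, 2, 7]
`lists = [shared, shared, shared]` → lists = [[7, 2, 7], [7, 2, 7], [7, 2, 7]]
`lists[0].append(89)` → shared = [7, 2, 7, 89]; lists = [[7, 2, 7, 89], [7, 2, 7, 89], [7, 2, 7, 89]]
`print(lists[1])` → prints [7, 2, 7, 89]
`print(lists[2])` → prints [7, 2, 7, 89]
`print(shared)` → prints [7, 2, 7, 89]

Answer:
[7, 2, 7, 89]
[7, 2, 7, 89]
[7, 2, 7, 89]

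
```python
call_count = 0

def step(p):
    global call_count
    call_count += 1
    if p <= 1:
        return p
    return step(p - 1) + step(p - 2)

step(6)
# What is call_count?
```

Calls(p) = 1 + Calls(p-1) + Calls(p-2); Calls(0)=Calls(1)=1. For p=6 this gives 25.

Answer: 25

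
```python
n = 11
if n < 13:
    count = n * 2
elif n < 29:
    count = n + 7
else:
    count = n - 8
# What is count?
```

Trace:
`n = 11` → n = 11
`if n < 13: ...` → n < 13 is True → count = 22
So count = 22

Answer: 22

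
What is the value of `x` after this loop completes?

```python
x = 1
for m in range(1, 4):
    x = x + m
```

Start at 1, add 1 through 3
`x` takes the values: 1 → 2 → 4 → 7

Answer: 7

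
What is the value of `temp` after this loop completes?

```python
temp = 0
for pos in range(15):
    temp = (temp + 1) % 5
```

Increment mod 5, 15 times = 0
`temp` takes the values: 0 → 1 → 2 → 3 → 4 → 0 → 1 → 2 → 3 → 4 → 0 → 1 → 2 → 3 → 4 → 0

Answer: 0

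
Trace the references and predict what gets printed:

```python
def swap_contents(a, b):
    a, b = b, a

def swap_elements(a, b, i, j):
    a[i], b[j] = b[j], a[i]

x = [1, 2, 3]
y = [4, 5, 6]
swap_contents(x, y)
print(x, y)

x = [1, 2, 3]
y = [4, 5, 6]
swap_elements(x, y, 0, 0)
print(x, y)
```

Key concept: parameter rebinding vs mutation.
Step by step:
`x = [1, 2, 3]` → x = [1, 2, 3]
`y = [4, 5, 6]` → y = [4, 5, 6]
`swap_contents(x, y)` → no visible change to tracked variables
`print(x, y)` → prints [1, 2, 3] [4, 5, 6]
`x = [1, 2, 3]` → x = [1, 2, 3]
`y = [4, 5, 6]` → y = [4, 5, 6]
`swap_elements(x, y, 0, 0)` → x = [4, 2, 3]; y = [1, 5, 6]
`print(x, y)` → prints [4, 2, 3] [1, 5, 6]

Answer:
[1, 2, 3] [4, 5, 6]
[4, 2, 3] [1, 5, 6]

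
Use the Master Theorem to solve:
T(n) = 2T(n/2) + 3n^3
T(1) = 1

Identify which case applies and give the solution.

a=2, b=2, f(n)=3n^3. log_2(2) = 1. Since c=3 > 1 and the regularity condition holds (2(n/2)^3 = (2/2^3)n^3 with 2/2^3 < 1), Case 3 applies: T(n) = Θ(f(n)) = O(n^3).

Answer: O(n^3) - Case 3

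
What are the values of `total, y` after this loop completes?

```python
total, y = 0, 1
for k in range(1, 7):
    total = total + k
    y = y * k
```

Sum and factorial of 1 to 6
`total, y` takes the values: (0, 1) → (1, 1) → (3, 1) → (3, 2) → (6, 2) → (6, 6) → (10, 6) → (10, 24) → (15, 24) → (15, 120) → (21, 120) → (21, 720)

Answer: 21, 720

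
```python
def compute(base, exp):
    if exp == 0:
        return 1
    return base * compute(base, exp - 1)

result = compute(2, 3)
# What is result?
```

compute(2, 3) = 2 * 2 * 2 = 8

Answer: 8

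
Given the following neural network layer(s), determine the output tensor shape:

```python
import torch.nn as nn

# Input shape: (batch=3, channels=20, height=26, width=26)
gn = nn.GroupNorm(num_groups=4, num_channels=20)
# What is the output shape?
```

Input: (3, 20, 26, 26) -> Output: (3, 20, 26, 26)

Answer: (3, 20, 26, 26)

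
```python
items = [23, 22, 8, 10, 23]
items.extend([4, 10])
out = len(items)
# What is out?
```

Trace:
`items = [23, 22, 8, 10, 23]` → items = [23, 22, 8, 10, 23]
`items.extend([4, 10])` → items = [23, 22, 8, 10, 23, 4, 10]
`out = len(items)` → out = 7
So out = 7

Answer: 7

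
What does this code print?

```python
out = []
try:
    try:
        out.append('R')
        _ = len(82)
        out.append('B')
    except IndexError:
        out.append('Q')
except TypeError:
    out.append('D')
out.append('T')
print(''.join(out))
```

Execution trace: 'R' (try body) → 'D' (outer except TypeError) → 'T' (after the try/except). Output: RDT

Answer: RDT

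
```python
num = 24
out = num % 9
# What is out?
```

Trace:
`num = 24` → num = 24
`out = num % 9` → out = 6
So out = 6

Answer: 6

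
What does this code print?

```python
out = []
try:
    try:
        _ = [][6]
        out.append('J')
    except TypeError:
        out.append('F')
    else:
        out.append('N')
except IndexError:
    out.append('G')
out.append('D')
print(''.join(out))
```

Execution trace: 'G' (outer except IndexError) → 'D' (after the try/except). Output: GD

Answer: GD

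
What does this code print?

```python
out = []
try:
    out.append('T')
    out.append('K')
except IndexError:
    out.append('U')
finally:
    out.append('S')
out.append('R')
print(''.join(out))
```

Execution trace: 'T' (try body) → 'K' (try body, no exception) → 'S' (finally) → 'R' (after the try/except). Output: TKSR

Answer: TKSR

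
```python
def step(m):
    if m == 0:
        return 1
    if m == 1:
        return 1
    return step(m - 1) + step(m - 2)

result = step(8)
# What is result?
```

Build up from base cases: step(0)=1, step(1)=1, step(2)=2, step(3)=3, step(4)=5, step(5)=8, step(6)=13, ..., step(8)=34

Answer: 34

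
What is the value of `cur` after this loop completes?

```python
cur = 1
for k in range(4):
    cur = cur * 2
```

Multiply by 2, 4 times: 1 * 2^4 = 16
`cur` takes the values: 1 → 2 → 4 → 8 → 16

Answer: 16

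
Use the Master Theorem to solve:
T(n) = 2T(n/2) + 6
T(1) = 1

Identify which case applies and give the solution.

a=2, b=2, f(n)=6. log_2(2) = 1. Since c=0 < 1, Case 1 applies: T(n) = Θ(n^log_b(a)) = O(n).

Answer: O(n) - Case 1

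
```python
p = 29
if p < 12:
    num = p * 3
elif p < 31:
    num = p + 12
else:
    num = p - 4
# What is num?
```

Trace:
`p = 29` → p = 29
`if p < 12: ...` → p < 12 is False, p < 31 is True → num = 41
So num = 41

Answer: 41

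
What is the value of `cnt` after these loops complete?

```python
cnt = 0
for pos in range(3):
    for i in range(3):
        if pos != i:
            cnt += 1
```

3² - 3 (exclude diagonal)
`cnt` takes the values: 0 → 1 → 2 → 3 → 4 → 5 → 6

Answer: 6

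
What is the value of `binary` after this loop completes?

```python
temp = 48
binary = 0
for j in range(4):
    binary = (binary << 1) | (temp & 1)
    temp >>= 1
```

Reverse lowest 4 bits of 48
`binary` takes the values: 0

Answer: 0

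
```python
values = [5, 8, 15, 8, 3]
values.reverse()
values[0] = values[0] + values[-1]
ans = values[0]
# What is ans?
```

Trace:
`values = [5, 8, 15, 8, 3]` → values = [5, 8, 15, 8, 3]
`values.reverse()` → values = [3, 8, 15, 8, 5]
`values[0] = values[0] + values[-1]` → values = [8, 8, 15, 8, 5]
`ans = values[0]` → ans = 8
So ans = 8

Answer: 8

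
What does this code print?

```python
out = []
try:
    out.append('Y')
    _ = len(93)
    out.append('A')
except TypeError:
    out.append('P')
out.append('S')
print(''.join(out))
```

Execution trace: 'Y' (try body) → 'P' (except TypeError) → 'S' (after the try/except). Output: YPS

Answer: YPS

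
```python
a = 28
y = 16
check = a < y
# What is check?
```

Trace:
`a = 28` → a = 28
`y = 16` → y = 16
`check = a < y` → check = False
So check = False

Answer: False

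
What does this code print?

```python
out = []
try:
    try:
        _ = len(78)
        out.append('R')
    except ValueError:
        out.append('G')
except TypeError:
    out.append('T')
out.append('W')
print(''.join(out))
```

Execution trace: 'T' (outer except TypeError) → 'W' (after the try/except). Output: TW

Answer: TW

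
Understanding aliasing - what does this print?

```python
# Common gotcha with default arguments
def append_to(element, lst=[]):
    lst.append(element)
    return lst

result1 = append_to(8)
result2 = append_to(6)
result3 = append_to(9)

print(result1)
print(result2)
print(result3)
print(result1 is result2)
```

Key concept: mutable default argument gotcha.
Step by step:
`result1 = append_to(8)` → result1 = [8]
`result2 = append_to(6)` → result1 = [8, 6] (same object as result2); result2 = [8, 6] (same object as result1)
`result3 = append_to(9)` → result1 = [8, 6, 9] (same object as result2, result3); result2 = [8, 6, 9] (same object as result1, result3); result3 = [8, 6, 9] (same object as result1, result2)
`print(result1)` → prints [8, 6, 9]
`print(result2)` → prints [8, 6, 9]
`print(result3)` → prints [8, 6, 9]
`print(result1 is result2)` → prints True

Answer:
[8, 6, 9]
[8, 6, 9]
[8, 6, 9]
True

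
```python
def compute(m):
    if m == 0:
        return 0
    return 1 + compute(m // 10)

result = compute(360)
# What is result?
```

Count of digits of 360: 3

Answer: 3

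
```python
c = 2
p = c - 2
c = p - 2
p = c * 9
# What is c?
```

Trace:
`c = 2` → c = 2
`p = c - 2` → p = 0
`c = p - 2` → c = -2
`p = c * 9` → p = -18
So c = -2

Answer: -2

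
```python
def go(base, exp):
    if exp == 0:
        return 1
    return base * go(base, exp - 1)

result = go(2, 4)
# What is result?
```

go(2, 4) = 2 * 2 * 2 * 2 = 16

Answer: 16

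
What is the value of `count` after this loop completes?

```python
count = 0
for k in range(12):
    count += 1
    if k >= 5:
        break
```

Loop breaks when k reaches 5, count is 6
`count` takes the values: 0 → 1 → 2 → 3 → 4 → 5 → 6

Answer: 6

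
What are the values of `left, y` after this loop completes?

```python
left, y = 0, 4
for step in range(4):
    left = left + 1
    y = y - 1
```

left goes 0→4, y goes 4→0
`left, y` takes the values: (0, 4) → (1, 4) → (1, 3) → (2, 3) → (2, 2) → (3, 2) → (3, 1) → (4, 1) → (4, 0)

Answer: 4, 0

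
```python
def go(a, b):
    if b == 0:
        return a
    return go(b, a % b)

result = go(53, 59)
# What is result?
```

go(53, 59) -> go(59, 53) -> go(53, 6) -> go(6, 5) -> go(5, 1) -> go(1, 0) -> 1

Answer: 1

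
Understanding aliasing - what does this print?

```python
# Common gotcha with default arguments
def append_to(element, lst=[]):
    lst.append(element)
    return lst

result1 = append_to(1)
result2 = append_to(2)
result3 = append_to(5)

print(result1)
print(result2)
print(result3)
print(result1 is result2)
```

Key concept: mutable default argument gotcha.
Step by step:
`result1 = append_to(1)` → result1 = [1]
`result2 = append_to(2)` → result1 = [1, 2] (same object as result2); result2 = [1, 2] (same object as result1)
`result3 = append_to(5)` → result1 = [1, 2, 5] (same object as result2, result3); result2 = [1, 2, 5] (same object as result1, result3); result3 = [1, 2, 5] (same object as result1, result2)
`print(result1)` → prints [1, 2, 5]
`print(result2)` → prints [1, 2, 5]
`print(result3)` → prints [1, 2, 5]
`print(result1 is result2)` → prints True

Answer:
[1, 2, 5]
[1, 2, 5]
[1, 2, 5]
True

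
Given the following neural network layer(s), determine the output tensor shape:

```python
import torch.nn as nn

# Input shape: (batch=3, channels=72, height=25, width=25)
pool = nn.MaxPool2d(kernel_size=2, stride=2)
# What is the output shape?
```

Input: (3, 72, 25, 25) -> Output: (3, 72, 12, 12)

Answer: (3, 72, 12, 12)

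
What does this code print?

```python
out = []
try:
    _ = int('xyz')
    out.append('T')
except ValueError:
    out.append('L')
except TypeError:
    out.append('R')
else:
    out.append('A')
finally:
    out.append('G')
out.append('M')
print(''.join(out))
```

Execution trace: 'L' (except ValueError) → 'G' (finally) → 'M' (after the try/except). Output: LGM

Answer: LGM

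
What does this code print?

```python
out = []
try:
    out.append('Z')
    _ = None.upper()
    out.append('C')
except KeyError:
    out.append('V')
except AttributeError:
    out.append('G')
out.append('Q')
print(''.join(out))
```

Execution trace: 'Z' (try body) → 'G' (except AttributeError) → 'Q' (after the try/except). Output: ZGQ

Answer: ZGQ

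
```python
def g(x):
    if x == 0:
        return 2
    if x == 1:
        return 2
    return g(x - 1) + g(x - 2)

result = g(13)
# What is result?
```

Build up from base cases: g(0)=2, g(1)=2, g(2)=4, g(3)=6, g(4)=10, g(5)=16, g(6)=26, ..., g(13)=754

Answer: 754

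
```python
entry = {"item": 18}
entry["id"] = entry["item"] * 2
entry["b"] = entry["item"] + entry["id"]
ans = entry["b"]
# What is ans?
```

Trace:
`entry = {"item": 18}` → entry = {'item': 18}
`entry["id"] = entry["item"] * 2` → entry = {'item': 18, 'id': 36}
`entry["b"] = entry["item"] + entry["id"]` → entry = {'item': 18, 'id': 36, 'b': 54}
`ans = entry["b"]` → ans = 54
So ans = 54

Answer: 54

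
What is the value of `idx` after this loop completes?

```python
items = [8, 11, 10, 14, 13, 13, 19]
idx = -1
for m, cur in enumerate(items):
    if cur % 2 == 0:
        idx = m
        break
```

First even number index in [8, 11, 10, 14, 13, 13, 19]
`idx` takes the values: -1 → 0

Answer: 0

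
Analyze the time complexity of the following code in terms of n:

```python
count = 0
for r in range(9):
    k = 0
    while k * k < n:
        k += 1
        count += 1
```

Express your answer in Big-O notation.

Each loop level contributes: 1 × √n. Multiplying the contributions gives O(√n).

Answer: O(√n)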